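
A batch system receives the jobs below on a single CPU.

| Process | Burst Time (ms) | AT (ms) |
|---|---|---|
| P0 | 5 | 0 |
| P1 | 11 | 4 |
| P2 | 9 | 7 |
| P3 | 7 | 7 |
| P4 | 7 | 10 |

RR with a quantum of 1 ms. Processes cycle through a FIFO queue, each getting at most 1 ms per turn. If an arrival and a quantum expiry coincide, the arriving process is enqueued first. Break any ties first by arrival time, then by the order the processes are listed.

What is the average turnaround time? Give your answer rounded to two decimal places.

24.60

Gantt: | P0 0-4 | P1 4-5 | P0 5-6 | P1 6-7 | P2 7-8 | P3 8-9 | P1 9-10 | P2 10-11 | P3 11-12 | P4 12-13 | P1 13-14 | P2 14-15 | P3 15-16 | P4 16-17 | P1 17-18 | P2 18-19 | P3 19-20 | P4 20-21 | P1 21-22 | P2 22-23 | P3 23-24 | P4 24-25 | P1 25-26 | P2 26-27 | P3 27-28 | P4 28-29 | P1 29-30 | P2 30-31 | P3 31-32 | P4 32-33 | P1 33-34 | P2 34-35 | P4 35-36 | P1 36-37 | P2 37-38 | P1 38-39 |
Completion: P0=6  P1=39  P2=38  P3=32  P4=36
Turnaround times: P0=6, P1=35, P2=31, P3=25, P4=26
Average turnaround = (6+35+31+25+26) / 5 = 123/5 = 24.60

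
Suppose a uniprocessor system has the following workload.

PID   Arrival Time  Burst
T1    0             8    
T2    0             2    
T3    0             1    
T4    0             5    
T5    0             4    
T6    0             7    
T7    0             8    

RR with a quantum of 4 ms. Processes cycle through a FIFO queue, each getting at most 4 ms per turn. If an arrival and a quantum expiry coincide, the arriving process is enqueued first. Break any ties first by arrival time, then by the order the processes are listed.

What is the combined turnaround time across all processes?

Gantt: | T1 0-4 | T2 4-6 | T3 6-7 | T4 7-11 | T5 11-15 | T6 15-19 | T7 19-23 | T1 23-27 | T4 27-28 | T6 28-31 | T7 31-35 |
Completion: T1=27  T2=6  T3=7  T4=28  T5=15  T6=31  T7=35
Turnaround = completion − arrival: T1=27, T2=6, T3=7, T4=28, T5=15, T6=31, T7=35
Total turnaround = 27 + 6 + 7 + 28 + 15 + 31 + 35 = 149

149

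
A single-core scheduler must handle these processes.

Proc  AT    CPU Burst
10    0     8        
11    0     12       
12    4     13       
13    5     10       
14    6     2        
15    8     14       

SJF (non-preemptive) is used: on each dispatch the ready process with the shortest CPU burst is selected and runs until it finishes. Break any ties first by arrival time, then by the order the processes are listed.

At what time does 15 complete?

Schedule: | 10 0-8 | 14 8-10 | 13 10-20 | 11 20-32 | 12 32-45 | 15 45-59 |
Completion: 10=8  11=32  12=45  13=20  14=10  15=59
Turnaround (C−A): 10=8  11=32  12=41  13=15  14=4  15=51

59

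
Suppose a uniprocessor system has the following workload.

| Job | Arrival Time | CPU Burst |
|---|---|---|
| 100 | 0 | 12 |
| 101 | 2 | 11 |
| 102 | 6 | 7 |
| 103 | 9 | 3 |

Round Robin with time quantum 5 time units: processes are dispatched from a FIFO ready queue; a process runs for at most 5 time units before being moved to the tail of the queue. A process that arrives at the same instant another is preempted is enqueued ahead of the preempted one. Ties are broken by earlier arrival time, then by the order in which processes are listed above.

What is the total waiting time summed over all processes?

Schedule: | 100 0-5 | 101 5-10 | 100 10-15 | 102 15-20 | 103 20-23 | 101 23-28 | 100 28-30 | 102 30-32 | 101 32-33 |
Completion: 100=30  101=33  102=32  103=23
Waiting = turnaround − burst: 100=18, 101=20, 102=19, 103=11
Total waiting = 18 + 20 + 19 + 11 = 68

68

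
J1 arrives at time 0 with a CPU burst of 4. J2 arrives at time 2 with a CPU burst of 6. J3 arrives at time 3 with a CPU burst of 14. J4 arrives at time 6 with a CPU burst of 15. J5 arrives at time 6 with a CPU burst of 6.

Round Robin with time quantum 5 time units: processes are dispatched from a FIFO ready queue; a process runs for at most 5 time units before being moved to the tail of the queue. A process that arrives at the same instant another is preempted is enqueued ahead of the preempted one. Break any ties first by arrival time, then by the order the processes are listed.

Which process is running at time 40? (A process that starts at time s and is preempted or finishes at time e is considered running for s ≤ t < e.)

Schedule: | J1 0-4 | J2 4-9 | J3 9-14 | J4 14-19 | J5 19-24 | J2 24-25 | J3 25-30 | J4 30-35 | J5 35-36 | J3 36-40 | J4 40-45 |
Completion: J1=4  J2=25  J3=40  J4=45  J5=36

J4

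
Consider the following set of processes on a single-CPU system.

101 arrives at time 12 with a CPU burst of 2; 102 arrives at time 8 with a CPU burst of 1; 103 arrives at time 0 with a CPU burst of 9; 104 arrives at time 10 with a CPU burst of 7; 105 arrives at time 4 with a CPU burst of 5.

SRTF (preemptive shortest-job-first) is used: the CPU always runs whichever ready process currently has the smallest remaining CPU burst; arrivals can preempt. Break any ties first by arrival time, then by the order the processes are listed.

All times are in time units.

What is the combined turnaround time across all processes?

Timeline: | 103 0-9 | 102 9-10 | 105 10-12 | 101 12-14 | 105 14-17 | 104 17-24 |
Completion: 101=14  102=10  103=9  104=24  105=17
Turnaround (C−A): 101=2  102=2  103=9  104=14  105=13
Turnaround = completion − arrival: 101=2, 102=2, 103=9, 104=14, 105=13
Total turnaround = 2 + 2 + 9 + 14 + 13 = 40

40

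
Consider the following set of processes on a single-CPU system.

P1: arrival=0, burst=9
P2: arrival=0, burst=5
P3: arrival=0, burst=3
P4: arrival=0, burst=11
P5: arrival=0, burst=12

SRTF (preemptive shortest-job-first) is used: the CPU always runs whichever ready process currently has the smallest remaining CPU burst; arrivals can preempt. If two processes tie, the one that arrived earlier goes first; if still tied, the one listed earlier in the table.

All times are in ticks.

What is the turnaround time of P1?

17

Timeline: | P3 0-3 | P2 3-8 | P1 8-17 | P4 17-28 | P5 28-40 |
Completion: P1=17  P2=8  P3=3  P4=28  P5=40
Turnaround (C−A): P1=17  P2=8  P3=3  P4=28  P5=40
Turnaround(P1) = completion − arrival = 17 − 0 = 17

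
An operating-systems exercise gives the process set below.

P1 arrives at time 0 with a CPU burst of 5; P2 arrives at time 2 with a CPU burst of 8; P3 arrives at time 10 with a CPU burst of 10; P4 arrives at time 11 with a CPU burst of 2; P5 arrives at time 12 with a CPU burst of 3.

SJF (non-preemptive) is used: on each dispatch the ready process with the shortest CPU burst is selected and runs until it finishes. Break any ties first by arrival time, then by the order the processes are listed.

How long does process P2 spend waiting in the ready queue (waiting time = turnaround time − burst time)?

Timeline: | P1 0-5 | P2 5-13 | P4 13-15 | P5 15-18 | P3 18-28 |
Completion: P1=5  P2=13  P3=28  P4=15  P5=18
Waiting(P2) = turnaround − burst = 11 − 8 = 3

3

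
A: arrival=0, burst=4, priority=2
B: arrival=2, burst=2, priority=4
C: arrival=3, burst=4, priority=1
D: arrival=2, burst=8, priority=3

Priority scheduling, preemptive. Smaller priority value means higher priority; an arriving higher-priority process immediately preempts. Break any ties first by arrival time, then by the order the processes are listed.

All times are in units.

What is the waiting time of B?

Timeline: | A 0-3 | C 3-7 | A 7-8 | D 8-16 | B 16-18 |
Completion: A=8  B=18  C=7  D=16
Waiting(B) = turnaround − burst = 16 − 2 = 14

14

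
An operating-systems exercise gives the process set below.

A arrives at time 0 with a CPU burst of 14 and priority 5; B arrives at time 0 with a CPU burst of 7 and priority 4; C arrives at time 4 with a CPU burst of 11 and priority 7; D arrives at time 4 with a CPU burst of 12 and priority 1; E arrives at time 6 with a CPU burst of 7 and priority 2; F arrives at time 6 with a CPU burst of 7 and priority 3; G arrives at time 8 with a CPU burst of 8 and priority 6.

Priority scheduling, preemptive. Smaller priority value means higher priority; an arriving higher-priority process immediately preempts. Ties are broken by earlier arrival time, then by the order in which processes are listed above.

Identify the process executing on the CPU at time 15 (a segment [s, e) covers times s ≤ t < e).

Timeline: | B 0-4 | D 4-16 | E 16-23 | F 23-30 | B 30-33 | A 33-47 | G 47-55 | C 55-66 |
Completion: A=47  B=33  C=66  D=16  E=23  F=30  G=55

D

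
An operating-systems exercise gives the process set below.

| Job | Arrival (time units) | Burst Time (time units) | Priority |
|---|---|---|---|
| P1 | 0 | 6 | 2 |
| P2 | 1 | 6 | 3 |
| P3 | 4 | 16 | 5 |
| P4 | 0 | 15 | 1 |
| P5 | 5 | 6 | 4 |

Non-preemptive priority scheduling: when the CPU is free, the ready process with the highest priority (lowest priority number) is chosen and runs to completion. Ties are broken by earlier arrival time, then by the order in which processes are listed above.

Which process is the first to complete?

Timeline: | P4 0-15 | P1 15-21 | P2 21-27 | P5 27-33 | P3 33-49 |
Completion: P1=21  P2=27  P3=49  P4=15  P5=33
Turnaround (C−A): P1=21  P2=26  P3=45  P4=15  P5=28
Finish order: P4 → P1 → P2 → P5 → P3

P4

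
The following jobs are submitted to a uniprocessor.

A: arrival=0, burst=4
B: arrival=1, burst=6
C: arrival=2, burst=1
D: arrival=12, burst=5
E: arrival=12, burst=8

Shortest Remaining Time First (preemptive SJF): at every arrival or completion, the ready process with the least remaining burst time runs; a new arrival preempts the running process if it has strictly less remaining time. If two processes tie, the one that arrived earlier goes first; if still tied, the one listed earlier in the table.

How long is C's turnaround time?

1

Timeline: | A 0-2 | C 2-3 | A 3-5 | B 5-11 | idle 11-12 | D 12-17 | E 17-25 |
Completion: A=5  B=11  C=3  D=17  E=25
Turnaround (C−A): A=5  B=10  C=1  D=5  E=13
Turnaround(C) = completion − arrival = 3 − 2 = 1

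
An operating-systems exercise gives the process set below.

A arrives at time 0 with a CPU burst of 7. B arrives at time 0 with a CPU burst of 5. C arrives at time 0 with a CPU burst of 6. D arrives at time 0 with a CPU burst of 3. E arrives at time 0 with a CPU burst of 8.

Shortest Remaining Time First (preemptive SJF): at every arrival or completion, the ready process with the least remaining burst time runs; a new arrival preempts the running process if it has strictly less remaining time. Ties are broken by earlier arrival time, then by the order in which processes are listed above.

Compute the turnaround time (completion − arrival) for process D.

Schedule: | D 0-3 | B 3-8 | C 8-14 | A 14-21 | E 21-29 |
Completion: A=21  B=8  C=14  D=3  E=29
Turnaround(D) = completion − arrival = 3 − 0 = 3

3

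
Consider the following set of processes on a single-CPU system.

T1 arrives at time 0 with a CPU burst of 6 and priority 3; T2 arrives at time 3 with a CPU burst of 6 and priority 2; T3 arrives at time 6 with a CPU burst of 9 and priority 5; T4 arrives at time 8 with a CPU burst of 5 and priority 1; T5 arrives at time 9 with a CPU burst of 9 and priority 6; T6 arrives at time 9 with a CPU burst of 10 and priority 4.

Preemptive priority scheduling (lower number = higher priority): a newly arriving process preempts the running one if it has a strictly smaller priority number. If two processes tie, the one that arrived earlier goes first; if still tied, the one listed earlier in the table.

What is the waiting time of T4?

0

Gantt: | T1 0-3 | T2 3-8 | T4 8-13 | T2 13-14 | T1 14-17 | T6 17-27 | T3 27-36 | T5 36-45 |
Completion: T1=17  T2=14  T3=36  T4=13  T5=45  T6=27
Turnaround (C−A): T1=17  T2=11  T3=30  T4=5  T5=36  T6=18
Waiting(T4) = turnaround − burst = 5 − 5 = 0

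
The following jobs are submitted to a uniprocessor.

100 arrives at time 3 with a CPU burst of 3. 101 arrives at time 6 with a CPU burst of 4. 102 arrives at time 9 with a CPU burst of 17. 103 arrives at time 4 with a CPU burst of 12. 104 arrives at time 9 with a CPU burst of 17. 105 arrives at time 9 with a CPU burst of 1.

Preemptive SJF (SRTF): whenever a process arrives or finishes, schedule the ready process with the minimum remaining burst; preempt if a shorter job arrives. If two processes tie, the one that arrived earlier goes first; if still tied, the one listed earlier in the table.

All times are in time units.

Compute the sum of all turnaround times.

107

Gantt: | idle 0-3 | 100 3-6 | 101 6-10 | 105 10-11 | 103 11-23 | 102 23-40 | 104 40-57 |
Completion: 100=6  101=10  102=40  103=23  104=57  105=11
Turnaround (C−A): 100=3  101=4  102=31  103=19  104=48  105=2
Turnaround = completion − arrival: 100=3, 101=4, 102=31, 103=19, 104=48, 105=2
Total turnaround = 3 + 4 + 31 + 19 + 48 + 2 = 107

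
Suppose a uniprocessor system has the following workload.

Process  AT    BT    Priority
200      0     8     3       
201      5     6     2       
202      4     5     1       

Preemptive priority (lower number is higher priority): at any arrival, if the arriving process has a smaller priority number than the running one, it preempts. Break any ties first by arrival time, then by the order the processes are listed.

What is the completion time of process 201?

15

Gantt: | 200 0-4 | 202 4-9 | 201 9-15 | 200 15-19 |
Completion: 200=19  201=15  202=9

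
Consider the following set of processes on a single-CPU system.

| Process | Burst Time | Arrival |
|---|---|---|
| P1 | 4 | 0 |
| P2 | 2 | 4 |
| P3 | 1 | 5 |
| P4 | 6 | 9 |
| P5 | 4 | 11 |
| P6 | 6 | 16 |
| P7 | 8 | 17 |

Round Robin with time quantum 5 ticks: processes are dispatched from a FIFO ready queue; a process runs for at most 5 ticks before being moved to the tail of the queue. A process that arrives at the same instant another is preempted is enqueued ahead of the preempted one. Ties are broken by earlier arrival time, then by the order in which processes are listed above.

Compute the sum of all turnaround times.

Schedule: | P1 0-4 | P2 4-6 | P3 6-7 | idle 7-9 | P4 9-14 | P5 14-18 | P4 18-19 | P6 19-24 | P7 24-29 | P6 29-30 | P7 30-33 |
Completion: P1=4  P2=6  P3=7  P4=19  P5=18  P6=30  P7=33
Turnaround = completion − arrival: P1=4, P2=2, P3=2, P4=10, P5=7, P6=14, P7=16
Total turnaround = 4 + 2 + 2 + 10 + 7 + 14 + 16 = 55

55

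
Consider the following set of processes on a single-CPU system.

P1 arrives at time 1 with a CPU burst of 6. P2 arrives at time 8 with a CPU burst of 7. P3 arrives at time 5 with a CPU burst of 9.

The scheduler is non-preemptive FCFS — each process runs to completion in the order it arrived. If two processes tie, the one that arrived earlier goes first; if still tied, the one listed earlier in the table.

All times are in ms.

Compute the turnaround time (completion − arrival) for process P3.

11

Schedule: | idle 0-1 | P1 1-7 | P3 7-16 | P2 16-23 |
Completion: P1=7  P2=23  P3=16
Turnaround(P3) = completion − arrival = 16 − 5 = 11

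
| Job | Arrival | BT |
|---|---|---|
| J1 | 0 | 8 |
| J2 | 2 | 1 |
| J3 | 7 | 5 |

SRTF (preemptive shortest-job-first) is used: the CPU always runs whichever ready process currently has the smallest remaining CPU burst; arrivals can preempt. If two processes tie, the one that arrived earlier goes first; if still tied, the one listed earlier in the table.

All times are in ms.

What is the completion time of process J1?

9

Timeline: | J1 0-2 | J2 2-3 | J1 3-9 | J3 9-14 |
Completion: J1=9  J2=3  J3=14
Turnaround (C−A): J1=9  J2=1  J3=7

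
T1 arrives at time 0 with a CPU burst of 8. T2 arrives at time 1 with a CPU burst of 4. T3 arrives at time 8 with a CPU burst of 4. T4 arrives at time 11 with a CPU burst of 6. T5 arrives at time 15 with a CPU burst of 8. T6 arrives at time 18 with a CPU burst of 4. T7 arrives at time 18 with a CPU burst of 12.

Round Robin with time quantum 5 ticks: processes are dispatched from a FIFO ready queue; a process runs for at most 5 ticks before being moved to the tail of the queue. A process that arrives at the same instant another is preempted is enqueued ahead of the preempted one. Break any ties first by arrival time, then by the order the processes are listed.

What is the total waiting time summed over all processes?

Timeline: | T1 0-5 | T2 5-9 | T1 9-12 | T3 12-16 | T4 16-21 | T5 21-26 | T6 26-30 | T7 30-35 | T4 35-36 | T5 36-39 | T7 39-46 |
Completion: T1=12  T2=9  T3=16  T4=36  T5=39  T6=30  T7=46
Turnaround (C−A): T1=12  T2=8  T3=8  T4=25  T5=24  T6=12  T7=28
Waiting = turnaround − burst: T1=4, T2=4, T3=4, T4=19, T5=16, T6=8, T7=16
Total waiting = 4 + 4 + 4 + 19 + 16 + 8 + 16 = 71

71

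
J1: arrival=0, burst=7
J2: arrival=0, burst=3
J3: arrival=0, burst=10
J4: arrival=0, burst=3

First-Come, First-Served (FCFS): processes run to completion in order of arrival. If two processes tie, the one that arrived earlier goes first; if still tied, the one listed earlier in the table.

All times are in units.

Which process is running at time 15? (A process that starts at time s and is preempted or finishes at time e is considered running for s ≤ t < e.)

J3

Schedule: | J1 0-7 | J2 7-10 | J3 10-20 | J4 20-23 |
Completion: J1=7  J2=10  J3=20  J4=23
Turnaround (C−A): J1=7  J2=10  J3=20  J4=23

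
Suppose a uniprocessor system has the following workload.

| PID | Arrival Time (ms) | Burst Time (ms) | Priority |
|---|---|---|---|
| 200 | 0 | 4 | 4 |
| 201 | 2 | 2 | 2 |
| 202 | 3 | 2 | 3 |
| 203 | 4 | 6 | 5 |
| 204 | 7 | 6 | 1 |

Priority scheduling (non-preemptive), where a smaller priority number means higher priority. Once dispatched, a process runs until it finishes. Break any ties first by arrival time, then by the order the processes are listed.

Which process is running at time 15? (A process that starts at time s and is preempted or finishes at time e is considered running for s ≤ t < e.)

203

Gantt: | 200 0-4 | 201 4-6 | 202 6-8 | 204 8-14 | 203 14-20 |
Completion: 200=4  201=6  202=8  203=20  204=14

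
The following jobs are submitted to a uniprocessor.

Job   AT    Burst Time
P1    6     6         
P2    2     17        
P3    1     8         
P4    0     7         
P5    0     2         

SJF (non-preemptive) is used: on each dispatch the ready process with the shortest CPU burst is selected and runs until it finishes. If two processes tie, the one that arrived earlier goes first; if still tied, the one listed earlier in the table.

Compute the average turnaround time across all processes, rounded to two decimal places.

16.00

Timeline: | P5 0-2 | P4 2-9 | P1 9-15 | P3 15-23 | P2 23-40 |
Completion: P1=15  P2=40  P3=23  P4=9  P5=2
Turnaround times: P1=9, P2=38, P3=22, P4=9, P5=2
Average turnaround = (9+38+22+9+2) / 5 = 80/5 = 16.00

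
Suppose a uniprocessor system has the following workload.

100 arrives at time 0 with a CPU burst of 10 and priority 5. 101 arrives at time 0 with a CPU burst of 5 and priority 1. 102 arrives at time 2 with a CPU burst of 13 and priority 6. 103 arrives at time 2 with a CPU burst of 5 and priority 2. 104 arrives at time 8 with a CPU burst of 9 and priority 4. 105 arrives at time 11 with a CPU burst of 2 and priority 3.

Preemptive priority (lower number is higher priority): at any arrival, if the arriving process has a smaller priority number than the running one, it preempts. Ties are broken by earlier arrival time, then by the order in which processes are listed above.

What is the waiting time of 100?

Schedule: | 101 0-5 | 103 5-10 | 104 10-11 | 105 11-13 | 104 13-21 | 100 21-31 | 102 31-44 |
Completion: 100=31  101=5  102=44  103=10  104=21  105=13
Turnaround (C−A): 100=31  101=5  102=42  103=8  104=13  105=2
Waiting(100) = turnaround − burst = 31 − 10 = 21

21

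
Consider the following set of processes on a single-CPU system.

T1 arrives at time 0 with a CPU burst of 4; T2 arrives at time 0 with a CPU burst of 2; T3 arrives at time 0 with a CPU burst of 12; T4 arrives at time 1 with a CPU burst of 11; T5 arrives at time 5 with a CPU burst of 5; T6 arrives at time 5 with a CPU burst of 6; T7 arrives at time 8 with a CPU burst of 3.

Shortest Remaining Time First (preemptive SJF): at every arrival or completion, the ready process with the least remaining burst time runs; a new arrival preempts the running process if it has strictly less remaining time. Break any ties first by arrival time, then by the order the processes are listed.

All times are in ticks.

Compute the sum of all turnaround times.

Timeline: | T2 0-2 | T1 2-6 | T5 6-11 | T7 11-14 | T6 14-20 | T4 20-31 | T3 31-43 |
Completion: T1=6  T2=2  T3=43  T4=31  T5=11  T6=20  T7=14
Turnaround = completion − arrival: T1=6, T2=2, T3=43, T4=30, T5=6, T6=15, T7=6
Total turnaround = 6 + 2 + 43 + 30 + 6 + 15 + 6 = 108

108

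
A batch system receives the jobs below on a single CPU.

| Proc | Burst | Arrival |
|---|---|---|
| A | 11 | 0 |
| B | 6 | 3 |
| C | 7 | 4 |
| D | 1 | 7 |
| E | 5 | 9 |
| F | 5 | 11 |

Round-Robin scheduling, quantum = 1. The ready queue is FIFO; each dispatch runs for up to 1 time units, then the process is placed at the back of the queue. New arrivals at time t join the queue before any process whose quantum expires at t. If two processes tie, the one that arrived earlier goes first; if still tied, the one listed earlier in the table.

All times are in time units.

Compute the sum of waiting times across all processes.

101

Timeline: | A 0-3 | B 3-4 | A 4-5 | C 5-6 | B 6-7 | A 7-8 | C 8-9 | D 9-10 | B 10-11 | A 11-12 | E 12-13 | C 13-14 | F 14-15 | B 15-16 | A 16-17 | E 17-18 | C 18-19 | F 19-20 | B 20-21 | A 21-22 | E 22-23 | C 23-24 | F 24-25 | B 25-26 | A 26-27 | E 27-28 | C 28-29 | F 29-30 | A 30-31 | E 31-32 | C 32-33 | F 33-34 | A 34-35 |
Completion: A=35  B=26  C=33  D=10  E=32  F=34
Waiting = turnaround − burst: A=24, B=17, C=22, D=2, E=18, F=18
Total waiting = 24 + 17 + 22 + 2 + 18 + 18 = 101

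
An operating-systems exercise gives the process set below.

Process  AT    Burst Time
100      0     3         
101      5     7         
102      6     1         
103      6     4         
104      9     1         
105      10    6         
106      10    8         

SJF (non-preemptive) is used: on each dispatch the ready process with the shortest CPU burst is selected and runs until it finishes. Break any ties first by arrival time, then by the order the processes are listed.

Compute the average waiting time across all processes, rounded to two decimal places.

Schedule: | 100 0-3 | idle 3-5 | 101 5-12 | 102 12-13 | 104 13-14 | 103 14-18 | 105 18-24 | 106 24-32 |
Completion: 100=3  101=12  102=13  103=18  104=14  105=24  106=32
Turnaround (C−A): 100=3  101=7  102=7  103=12  104=5  105=14  106=22
Waiting times: 100=0, 101=0, 102=6, 103=8, 104=4, 105=8, 106=14
Average waiting = (0+0+6+8+4+8+14) / 7 = 40/7 = 5.71

5.71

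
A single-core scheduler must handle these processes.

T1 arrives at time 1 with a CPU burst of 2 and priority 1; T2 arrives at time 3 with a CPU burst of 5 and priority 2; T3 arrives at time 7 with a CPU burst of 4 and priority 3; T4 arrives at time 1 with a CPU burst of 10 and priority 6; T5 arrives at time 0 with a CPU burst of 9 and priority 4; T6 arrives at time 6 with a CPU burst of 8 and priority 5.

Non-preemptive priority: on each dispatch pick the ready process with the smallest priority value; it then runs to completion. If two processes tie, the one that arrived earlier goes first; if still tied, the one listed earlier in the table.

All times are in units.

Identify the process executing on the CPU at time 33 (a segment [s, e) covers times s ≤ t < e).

Timeline: | T5 0-9 | T1 9-11 | T2 11-16 | T3 16-20 | T6 20-28 | T4 28-38 |
Completion: T1=11  T2=16  T3=20  T4=38  T5=9  T6=28
Turnaround (C−A): T1=10  T2=13  T3=13  T4=37  T5=9  T6=22

T4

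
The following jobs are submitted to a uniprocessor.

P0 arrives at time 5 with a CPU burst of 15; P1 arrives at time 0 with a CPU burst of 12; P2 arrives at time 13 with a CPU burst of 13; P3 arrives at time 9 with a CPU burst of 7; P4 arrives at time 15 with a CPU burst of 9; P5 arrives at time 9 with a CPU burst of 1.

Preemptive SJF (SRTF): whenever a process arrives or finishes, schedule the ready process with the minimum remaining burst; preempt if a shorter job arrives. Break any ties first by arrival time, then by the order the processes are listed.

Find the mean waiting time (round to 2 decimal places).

Gantt: | P1 0-9 | P5 9-10 | P1 10-13 | P3 13-20 | P4 20-29 | P2 29-42 | P0 42-57 |
Completion: P0=57  P1=13  P2=42  P3=20  P4=29  P5=10
Turnaround (C−A): P0=52  P1=13  P2=29  P3=11  P4=14  P5=1
Waiting times: P0=37, P1=1, P2=16, P3=4, P4=5, P5=0
Average waiting = (37+1+16+4+5+0) / 6 = 63/6 = 10.50

10.50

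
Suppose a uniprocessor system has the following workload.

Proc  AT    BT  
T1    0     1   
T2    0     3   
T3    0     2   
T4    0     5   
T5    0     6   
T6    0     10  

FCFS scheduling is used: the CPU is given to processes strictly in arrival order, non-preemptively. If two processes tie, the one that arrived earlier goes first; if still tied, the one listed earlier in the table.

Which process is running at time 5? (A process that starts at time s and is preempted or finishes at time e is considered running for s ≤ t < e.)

Schedule: | T1 0-1 | T2 1-4 | T3 4-6 | T4 6-11 | T5 11-17 | T6 17-27 |
Completion: T1=1  T2=4  T3=6  T4=11  T5=17  T6=27
Turnaround (C−A): T1=1  T2=4  T3=6  T4=11  T5=17  T6=27

T3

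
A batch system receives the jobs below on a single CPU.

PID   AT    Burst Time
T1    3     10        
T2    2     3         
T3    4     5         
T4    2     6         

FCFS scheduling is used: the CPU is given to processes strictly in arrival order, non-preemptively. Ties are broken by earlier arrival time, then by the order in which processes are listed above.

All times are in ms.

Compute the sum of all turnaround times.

Timeline: | idle 0-2 | T2 2-5 | T4 5-11 | T1 11-21 | T3 21-26 |
Completion: T1=21  T2=5  T3=26  T4=11
Turnaround = completion − arrival: T1=18, T2=3, T3=22, T4=9
Total turnaround = 18 + 3 + 22 + 9 = 52

52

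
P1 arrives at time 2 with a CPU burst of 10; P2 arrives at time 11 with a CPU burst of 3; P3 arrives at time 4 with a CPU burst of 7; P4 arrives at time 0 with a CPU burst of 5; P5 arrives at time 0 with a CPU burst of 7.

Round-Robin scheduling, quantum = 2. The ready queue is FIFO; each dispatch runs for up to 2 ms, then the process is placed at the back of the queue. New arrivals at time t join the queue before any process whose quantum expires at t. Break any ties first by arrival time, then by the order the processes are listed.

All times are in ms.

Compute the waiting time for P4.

Schedule: | P4 0-2 | P5 2-4 | P1 4-6 | P4 6-8 | P3 8-10 | P5 10-12 | P1 12-14 | P4 14-15 | P3 15-17 | P2 17-19 | P5 19-21 | P1 21-23 | P3 23-25 | P2 25-26 | P5 26-27 | P1 27-29 | P3 29-30 | P1 30-32 |
Completion: P1=32  P2=26  P3=30  P4=15  P5=27
Waiting(P4) = turnaround − burst = 15 − 5 = 10

10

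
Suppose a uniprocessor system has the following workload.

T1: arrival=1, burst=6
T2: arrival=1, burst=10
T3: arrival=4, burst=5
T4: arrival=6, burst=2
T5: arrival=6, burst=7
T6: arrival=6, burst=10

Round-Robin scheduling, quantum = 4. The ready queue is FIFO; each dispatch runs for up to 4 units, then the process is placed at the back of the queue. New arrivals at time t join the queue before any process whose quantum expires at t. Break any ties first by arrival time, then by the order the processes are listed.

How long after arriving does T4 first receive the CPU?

Timeline: | idle 0-1 | T1 1-5 | T2 5-9 | T3 9-13 | T1 13-15 | T4 15-17 | T5 17-21 | T6 21-25 | T2 25-29 | T3 29-30 | T5 30-33 | T6 33-37 | T2 37-39 | T6 39-41 |
Completion: T1=15  T2=39  T3=30  T4=17  T5=33  T6=41
Response(T4) = first start − arrival = 15 − 6 = 9

9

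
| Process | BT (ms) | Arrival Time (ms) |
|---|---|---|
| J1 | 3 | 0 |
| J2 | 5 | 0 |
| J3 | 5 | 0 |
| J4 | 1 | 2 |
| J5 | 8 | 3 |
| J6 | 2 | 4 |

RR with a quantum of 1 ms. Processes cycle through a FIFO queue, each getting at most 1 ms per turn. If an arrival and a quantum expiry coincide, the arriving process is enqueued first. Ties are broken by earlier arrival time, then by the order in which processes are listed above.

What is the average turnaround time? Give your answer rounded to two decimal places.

13.67

Gantt: | J1 0-1 | J2 1-2 | J3 2-3 | J1 3-4 | J4 4-5 | J2 5-6 | J5 6-7 | J3 7-8 | J6 8-9 | J1 9-10 | J2 10-11 | J5 11-12 | J3 12-13 | J6 13-14 | J2 14-15 | J5 15-16 | J3 16-17 | J2 17-18 | J5 18-19 | J3 19-20 | J5 20-24 |
Completion: J1=10  J2=18  J3=20  J4=5  J5=24  J6=14
Turnaround (C−A): J1=10  J2=18  J3=20  J4=3  J5=21  J6=10
Turnaround times: J1=10, J2=18, J3=20, J4=3, J5=21, J6=10
Average turnaround = (10+18+20+3+21+10) / 6 = 82/6 = 13.67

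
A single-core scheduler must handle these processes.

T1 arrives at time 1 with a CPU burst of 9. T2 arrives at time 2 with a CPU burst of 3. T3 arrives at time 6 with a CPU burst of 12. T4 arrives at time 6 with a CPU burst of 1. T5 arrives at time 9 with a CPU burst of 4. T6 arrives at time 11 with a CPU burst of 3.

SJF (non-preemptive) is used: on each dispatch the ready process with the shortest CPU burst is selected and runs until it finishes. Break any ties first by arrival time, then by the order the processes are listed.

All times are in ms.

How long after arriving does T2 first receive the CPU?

9

Schedule: | idle 0-1 | T1 1-10 | T4 10-11 | T2 11-14 | T6 14-17 | T5 17-21 | T3 21-33 |
Completion: T1=10  T2=14  T3=33  T4=11  T5=21  T6=17
Turnaround (C−A): T1=9  T2=12  T3=27  T4=5  T5=12  T6=6
Response(T2) = first start − arrival = 11 − 2 = 9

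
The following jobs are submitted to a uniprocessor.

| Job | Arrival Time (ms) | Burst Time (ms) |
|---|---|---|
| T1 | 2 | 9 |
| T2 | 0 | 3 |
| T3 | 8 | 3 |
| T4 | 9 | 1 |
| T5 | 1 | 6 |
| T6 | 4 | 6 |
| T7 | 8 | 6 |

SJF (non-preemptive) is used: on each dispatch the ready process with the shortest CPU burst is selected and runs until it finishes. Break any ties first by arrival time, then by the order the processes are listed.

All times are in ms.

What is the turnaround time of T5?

Timeline: | T2 0-3 | T5 3-9 | T4 9-10 | T3 10-13 | T6 13-19 | T7 19-25 | T1 25-34 |
Completion: T1=34  T2=3  T3=13  T4=10  T5=9  T6=19  T7=25
Turnaround (C−A): T1=32  T2=3  T3=5  T4=1  T5=8  T6=15  T7=17
Turnaround(T5) = completion − arrival = 9 − 1 = 8

8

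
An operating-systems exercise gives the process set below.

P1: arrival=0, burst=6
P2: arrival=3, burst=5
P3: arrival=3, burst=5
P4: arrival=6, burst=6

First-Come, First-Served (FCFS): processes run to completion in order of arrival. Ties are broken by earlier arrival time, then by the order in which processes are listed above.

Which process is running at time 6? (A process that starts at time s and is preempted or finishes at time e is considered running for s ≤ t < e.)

P2

Gantt: | P1 0-6 | P2 6-11 | P3 11-16 | P4 16-22 |
Completion: P1=6  P2=11  P3=16  P4=22
Turnaround (C−A): P1=6  P2=8  P3=13  P4=16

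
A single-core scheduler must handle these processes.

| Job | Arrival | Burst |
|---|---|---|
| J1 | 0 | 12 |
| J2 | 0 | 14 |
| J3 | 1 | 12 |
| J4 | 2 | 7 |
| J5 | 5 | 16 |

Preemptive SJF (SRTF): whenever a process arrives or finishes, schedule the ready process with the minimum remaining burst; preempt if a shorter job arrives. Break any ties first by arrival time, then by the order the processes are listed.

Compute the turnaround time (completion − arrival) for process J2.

45

Gantt: | J1 0-2 | J4 2-9 | J1 9-19 | J3 19-31 | J2 31-45 | J5 45-61 |
Completion: J1=19  J2=45  J3=31  J4=9  J5=61
Turnaround(J2) = completion − arrival = 45 − 0 = 45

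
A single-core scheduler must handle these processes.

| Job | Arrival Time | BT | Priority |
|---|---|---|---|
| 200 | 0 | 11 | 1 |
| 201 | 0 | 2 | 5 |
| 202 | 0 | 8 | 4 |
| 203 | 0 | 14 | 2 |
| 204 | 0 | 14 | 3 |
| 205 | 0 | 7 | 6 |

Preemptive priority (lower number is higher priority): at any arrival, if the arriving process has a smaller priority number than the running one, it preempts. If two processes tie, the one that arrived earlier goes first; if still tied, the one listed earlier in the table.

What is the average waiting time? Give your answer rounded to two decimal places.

Timeline: | 200 0-11 | 203 11-25 | 204 25-39 | 202 39-47 | 201 47-49 | 205 49-56 |
Completion: 200=11  201=49  202=47  203=25  204=39  205=56
Turnaround (C−A): 200=11  201=49  202=47  203=25  204=39  205=56
Waiting times: 200=0, 201=47, 202=39, 203=11, 204=25, 205=49
Average waiting = (0+47+39+11+25+49) / 6 = 171/6 = 28.50

28.50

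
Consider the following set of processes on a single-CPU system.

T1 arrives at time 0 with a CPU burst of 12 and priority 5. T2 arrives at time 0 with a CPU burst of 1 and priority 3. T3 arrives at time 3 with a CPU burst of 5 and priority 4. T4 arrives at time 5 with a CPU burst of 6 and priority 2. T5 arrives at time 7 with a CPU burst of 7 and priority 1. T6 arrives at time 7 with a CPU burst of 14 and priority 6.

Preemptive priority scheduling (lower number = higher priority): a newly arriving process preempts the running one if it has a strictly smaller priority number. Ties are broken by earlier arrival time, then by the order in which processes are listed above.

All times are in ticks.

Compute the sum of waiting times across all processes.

Timeline: | T2 0-1 | T1 1-3 | T3 3-5 | T4 5-7 | T5 7-14 | T4 14-18 | T3 18-21 | T1 21-31 | T6 31-45 |
Completion: T1=31  T2=1  T3=21  T4=18  T5=14  T6=45
Turnaround (C−A): T1=31  T2=1  T3=18  T4=13  T5=7  T6=38
Waiting = turnaround − burst: T1=19, T2=0, T3=13, T4=7, T5=0, T6=24
Total waiting = 19 + 0 + 13 + 7 + 0 + 24 = 63

63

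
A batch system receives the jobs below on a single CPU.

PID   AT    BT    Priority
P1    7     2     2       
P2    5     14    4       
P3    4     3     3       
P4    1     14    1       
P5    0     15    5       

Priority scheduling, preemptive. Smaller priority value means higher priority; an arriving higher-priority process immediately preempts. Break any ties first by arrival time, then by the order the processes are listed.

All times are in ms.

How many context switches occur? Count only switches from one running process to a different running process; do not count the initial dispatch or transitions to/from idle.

Schedule: | P5 0-1 | P4 1-15 | P1 15-17 | P3 17-20 | P2 20-34 | P5 34-48 |
Completion: P1=17  P2=34  P3=20  P4=15  P5=48
Turnaround (C−A): P1=10  P2=29  P3=16  P4=14  P5=48

5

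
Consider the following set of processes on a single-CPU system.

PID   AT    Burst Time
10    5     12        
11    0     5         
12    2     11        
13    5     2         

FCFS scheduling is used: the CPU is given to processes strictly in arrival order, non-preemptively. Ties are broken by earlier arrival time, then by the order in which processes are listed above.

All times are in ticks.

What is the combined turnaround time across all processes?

67

Schedule: | 11 0-5 | 12 5-16 | 10 16-28 | 13 28-30 |
Completion: 10=28  11=5  12=16  13=30
Turnaround (C−A): 10=23  11=5  12=14  13=25
Turnaround = completion − arrival: 10=23, 11=5, 12=14, 13=25
Total turnaround = 23 + 5 + 14 + 25 = 67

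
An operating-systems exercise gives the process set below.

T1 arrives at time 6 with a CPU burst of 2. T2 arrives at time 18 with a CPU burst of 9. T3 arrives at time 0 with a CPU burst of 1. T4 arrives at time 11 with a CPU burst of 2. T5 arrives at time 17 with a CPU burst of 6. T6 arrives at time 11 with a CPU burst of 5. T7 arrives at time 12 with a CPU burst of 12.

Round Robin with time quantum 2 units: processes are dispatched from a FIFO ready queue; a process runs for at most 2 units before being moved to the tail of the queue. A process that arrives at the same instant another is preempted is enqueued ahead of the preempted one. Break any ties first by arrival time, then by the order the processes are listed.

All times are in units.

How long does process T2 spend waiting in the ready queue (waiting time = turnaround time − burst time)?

Schedule: | T3 0-1 | idle 1-6 | T1 6-8 | idle 8-11 | T4 11-13 | T6 13-15 | T7 15-17 | T6 17-19 | T5 19-21 | T7 21-23 | T2 23-25 | T6 25-26 | T5 26-28 | T7 28-30 | T2 30-32 | T5 32-34 | T7 34-36 | T2 36-38 | T7 38-40 | T2 40-42 | T7 42-44 | T2 44-45 |
Completion: T1=8  T2=45  T3=1  T4=13  T5=34  T6=26  T7=44
Waiting(T2) = turnaround − burst = 27 − 9 = 18

18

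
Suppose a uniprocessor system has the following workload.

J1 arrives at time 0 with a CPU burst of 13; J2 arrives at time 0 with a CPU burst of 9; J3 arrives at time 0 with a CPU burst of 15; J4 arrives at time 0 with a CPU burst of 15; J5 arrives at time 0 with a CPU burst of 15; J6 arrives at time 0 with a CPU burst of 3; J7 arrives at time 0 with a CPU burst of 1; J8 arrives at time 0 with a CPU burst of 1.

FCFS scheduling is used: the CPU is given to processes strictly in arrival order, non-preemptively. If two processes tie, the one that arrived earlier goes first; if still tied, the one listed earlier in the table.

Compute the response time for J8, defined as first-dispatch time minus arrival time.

71

Gantt: | J1 0-13 | J2 13-22 | J3 22-37 | J4 37-52 | J5 52-67 | J6 67-70 | J7 70-71 | J8 71-72 |
Completion: J1=13  J2=22  J3=37  J4=52  J5=67  J6=70  J7=71  J8=72
Turnaround (C−A): J1=13  J2=22  J3=37  J4=52  J5=67  J6=70  J7=71  J8=72
Response(J8) = first start − arrival = 71 − 0 = 71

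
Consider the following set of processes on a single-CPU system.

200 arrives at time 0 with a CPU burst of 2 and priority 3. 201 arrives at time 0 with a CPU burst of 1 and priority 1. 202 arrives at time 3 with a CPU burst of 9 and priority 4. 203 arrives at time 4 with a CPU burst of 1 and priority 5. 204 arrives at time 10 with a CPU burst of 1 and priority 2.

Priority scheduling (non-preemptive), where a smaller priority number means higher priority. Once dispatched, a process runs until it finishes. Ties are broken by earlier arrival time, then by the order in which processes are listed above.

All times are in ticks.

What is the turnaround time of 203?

10

Gantt: | 201 0-1 | 200 1-3 | 202 3-12 | 204 12-13 | 203 13-14 |
Completion: 200=3  201=1  202=12  203=14  204=13
Turnaround(203) = completion − arrival = 14 − 4 = 10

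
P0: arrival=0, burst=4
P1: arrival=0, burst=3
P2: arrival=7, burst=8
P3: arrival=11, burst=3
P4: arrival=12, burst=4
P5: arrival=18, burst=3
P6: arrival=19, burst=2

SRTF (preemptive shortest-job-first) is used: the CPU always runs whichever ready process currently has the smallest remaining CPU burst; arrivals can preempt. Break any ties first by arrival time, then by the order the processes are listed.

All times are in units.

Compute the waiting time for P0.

Schedule: | P1 0-3 | P0 3-7 | P2 7-11 | P3 11-14 | P2 14-18 | P5 18-21 | P6 21-23 | P4 23-27 |
Completion: P0=7  P1=3  P2=18  P3=14  P4=27  P5=21  P6=23
Turnaround (C−A): P0=7  P1=3  P2=11  P3=3  P4=15  P5=3  P6=4
Waiting(P0) = turnaround − burst = 7 − 4 = 3

3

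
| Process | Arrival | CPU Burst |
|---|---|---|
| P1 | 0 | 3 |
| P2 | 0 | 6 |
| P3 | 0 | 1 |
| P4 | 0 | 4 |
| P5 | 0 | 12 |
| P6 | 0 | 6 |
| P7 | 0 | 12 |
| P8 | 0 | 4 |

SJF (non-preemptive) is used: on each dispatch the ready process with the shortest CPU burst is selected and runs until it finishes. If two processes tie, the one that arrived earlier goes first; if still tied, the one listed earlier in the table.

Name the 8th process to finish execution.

P7

Gantt: | P3 0-1 | P1 1-4 | P4 4-8 | P8 8-12 | P2 12-18 | P6 18-24 | P5 24-36 | P7 36-48 |
Completion: P1=4  P2=18  P3=1  P4=8  P5=36  P6=24  P7=48  P8=12
Finish order: P3 → P1 → P4 → P8 → P2 → P6 → P5 → P7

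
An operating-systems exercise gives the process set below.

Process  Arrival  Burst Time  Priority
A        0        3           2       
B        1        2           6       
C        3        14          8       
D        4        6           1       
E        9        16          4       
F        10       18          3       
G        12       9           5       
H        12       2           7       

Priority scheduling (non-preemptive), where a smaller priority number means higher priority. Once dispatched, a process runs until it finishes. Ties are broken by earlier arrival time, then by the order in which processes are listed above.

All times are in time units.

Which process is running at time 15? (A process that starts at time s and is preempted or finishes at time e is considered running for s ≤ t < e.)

Schedule: | A 0-3 | B 3-5 | D 5-11 | F 11-29 | E 29-45 | G 45-54 | H 54-56 | C 56-70 |
Completion: A=3  B=5  C=70  D=11  E=45  F=29  G=54  H=56

F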